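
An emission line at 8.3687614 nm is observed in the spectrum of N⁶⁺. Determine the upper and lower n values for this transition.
n = 6 → n = 2

First, find the photon energy from the wavelength (hc = 1239.84 eV·nm):
E = hc/λ = 1239.84 eV·nm / 8.3687614 nm = 148.15096 eV

The energy levels of N⁶⁺ satisfy E_n = -13.6057 × 7² / n² eV, so an emission n_i → n_f releases
ΔE = 13.6057 × 7² × (1/n_f² − 1/n_i²) eV.

Setting ΔE equal to the photon energy:
1/n_f² − 1/n_i² = 148.15096 / (13.6057 × 7²) = 0.22222223

Since 1/n_i² must be positive, we need 1/n_f² > 0.22222223, i.e. n_f ≤ 2. For each allowed n_f, solve n_i = (1/n_f² − 0.22222223)^(−1/2) and check whether it is a whole number:
  n_f = 1: 1/n_i² = 1.00000000 − 0.22222223 = 0.77777777 → n_i = 1.134  (not an integer) ✗
  n_f = 2: 1/n_i² = 0.25000000 − 0.22222223 = 0.02777777 → n_i = 6.000  → integer, n_i = 6 ✓

Only n_f = 2 gives an integer upper level, n_i = 6.

The transition is from n = 6 to n = 2 (emission).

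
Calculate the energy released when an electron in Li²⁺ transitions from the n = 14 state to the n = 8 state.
1.289 eV

The energy levels are E_n = -13.6057 Z² eV / n².

Energy at n = 14: E_14 = -13.6057 × 3² / 14² = -0.624752 eV
Energy at n = 8: E_8 = -13.6057 × 3² / 8² = -1.913302 eV

For emission (electron falling to lower state), the photon energy is:
E_photon = E_14 - E_8 = |-0.624752 - (-1.913302)|
E_photon = 1.289 eV

This energy is carried away by the emitted photon.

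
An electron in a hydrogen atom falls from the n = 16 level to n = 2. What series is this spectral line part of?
Balmer series

The spectral series in hydrogen are named based on the final (lower) energy level:
- Lyman series: n_final = 1 (ultraviolet)
- Balmer series: n_final = 2 (visible/near-UV)
- Paschen series: n_final = 3 (infrared)
- Brackett series: n_final = 4 (infrared)
- Pfund series: n_final = 5 (far infrared)

Since this transition ends at n = 2, it belongs to the Balmer series.

For reference, this 16 → 2 line has photon energy
ΔE = 13.6057 eV × (1/2² - 1/16²) = 3.348278 eV,
corresponding to wavelength λ = hc/ΔE = 1239.84 eV·nm / 3.348278 eV = 370.29 nm in the visible/near-UV region.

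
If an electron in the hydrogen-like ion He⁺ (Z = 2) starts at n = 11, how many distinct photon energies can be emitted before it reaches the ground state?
55

The electron can occupy levels n = 1, 2, ..., 11 during de-excitation — that is m = 11 - 1 + 1 = 11 distinct levels.

The number of distinct spectral lines equals the number of ways to choose 2 of these m levels (each pair gives one possible emission transition):

Number of lines = m(m-1)/2 = 11×10/2 = 55

These correspond to all possible transitions between the 11 levels:
11 → 10, 11 → 9, 11 → 8, 11 → 7, 11 → 6, 11 → 5, 11 → 4, 11 → 3...

Each transition produces a photon with a unique energy (and thus wavelength). This count does not depend on Z.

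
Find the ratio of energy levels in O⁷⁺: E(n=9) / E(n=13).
2.08642

Using E_n = -13.6057 Z² / n² eV with Z = 8:

E_9 = -13.6057 × 8² / 9² = -870.7648 / 81 = -10.75018271605 eV
E_13 = -13.6057 × 8² / 13² = -870.7648 / 169 = -5.15245443787 eV

The ratio is:
E_9/E_13 = (-10.75018271605) / (-5.15245443787)
E_9/E_13 = (-870.7648/81) / (-870.7648/169)
E_9/E_13 = 169/81
E_9/E_13 = 2.08642
(Note: the Z² factors cancel in the ratio.)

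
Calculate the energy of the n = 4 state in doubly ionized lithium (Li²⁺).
-7.65 eV

For hydrogen-like ions, the energy levels scale with Z²:
E_n = -13.6057 Z² / n² eV

For Li²⁺ (Z = 3) at n = 4:
E_4 = -13.6057 × 3² / 4²
E_4 = -13.6057 × 9 / 16
E_4 = -122.4513 / 16
E_4 = -7.65 eV

The energy is 9 times more negative than hydrogen at the same n due to the stronger nuclear charge.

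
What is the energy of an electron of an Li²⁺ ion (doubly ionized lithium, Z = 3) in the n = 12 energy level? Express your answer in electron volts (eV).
-0.85 eV

The energy levels of a hydrogen-like atom are given by:
E_n = -13.6057 Z² / n² eV  (with Z = 3 for Li²⁺)

For n = 12:
E_12 = -13.6057 × 3² / 12²
E_12 = -13.6057 × 9 / 144
E_12 = -0.85 eV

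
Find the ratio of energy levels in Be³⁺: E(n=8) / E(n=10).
1.56250

Using E_n = -13.6057 Z² / n² eV with Z = 4:

E_8 = -13.6057 × 4² / 8² = -217.6912 / 64 = -3.40142500000 eV
E_10 = -13.6057 × 4² / 10² = -217.6912 / 100 = -2.17691200000 eV

The ratio is:
E_8/E_10 = (-3.40142500000) / (-2.17691200000)
E_8/E_10 = (-217.6912/64) / (-217.6912/100)
E_8/E_10 = 100/64
E_8/E_10 = 1.56250
(Note: the Z² factors cancel in the ratio.)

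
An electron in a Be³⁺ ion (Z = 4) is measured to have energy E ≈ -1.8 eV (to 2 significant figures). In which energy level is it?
n = 11

The exact energy levels follow E_n = -13.6057 Z² / n² eV with Z = 4.

The measured value (-1.8 eV) is reported to only 2 significant figures, so we must test candidate n values and see which one matches to that precision.

Candidate energies:
  n = 9:  E = -13.6057 × 4² / 9² = -2.68755 eV
  n = 10:  E = -13.6057 × 4² / 10² = -2.17691 eV
  n = 11:  E = -13.6057 × 4² / 11² = -1.79910 eV  ← matches
  n = 12:  E = -13.6057 × 4² / 12² = -1.51174 eV
  n = 13:  E = -13.6057 × 4² / 13² = -1.28811 eV

Checking against the measurement of -1.8 eV (2 sig figs), only n = 11 agrees:
E_11 = -1.79910 eV, which rounds to -1.8 eV ✓

Therefore n = 11.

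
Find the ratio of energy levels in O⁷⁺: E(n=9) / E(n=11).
1.49

Using E_n = -13.6057 Z² / n² eV with Z = 8:

E_9 = -13.6057 × 8² / 9² = -870.7648 / 81 = -10.75018272 eV
E_11 = -13.6057 × 8² / 11² = -870.7648 / 121 = -7.19640331 eV

The ratio is:
E_9/E_11 = (-10.75018272) / (-7.19640331)
E_9/E_11 = (-870.7648/81) / (-870.7648/121)
E_9/E_11 = 121/81
E_9/E_11 = 1.49
(Note: the Z² factors cancel in the ratio.)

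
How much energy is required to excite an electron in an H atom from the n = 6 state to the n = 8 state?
0.1653 eV

The energy levels of a hydrogen-like atom are E_n = -13.6057 eV / n².

Energy at n = 6: E_6 = -13.6057 / 6² = -0.3779361 eV
Energy at n = 8: E_8 = -13.6057 / 8² = -0.2125891 eV

The excitation energy is the difference:
ΔE = E_8 - E_6
ΔE = -0.2125891 - (-0.3779361)
ΔE = 0.1653 eV

Since this is positive, energy must be absorbed (photon absorption).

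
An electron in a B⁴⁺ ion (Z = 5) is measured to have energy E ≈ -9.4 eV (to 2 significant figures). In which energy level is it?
n = 6

The exact energy levels follow E_n = -13.6057 Z² / n² eV with Z = 5.

The measured value (-9.4 eV) is reported to only 2 significant figures, so we must test candidate n values and see which one matches to that precision.

Candidate energies:
  n = 4:  E = -13.6057 × 5² / 4² = -21.25891 eV
  n = 5:  E = -13.6057 × 5² / 5² = -13.60570 eV
  n = 6:  E = -13.6057 × 5² / 6² = -9.44840 eV  ← matches
  n = 7:  E = -13.6057 × 5² / 7² = -6.94168 eV
  n = 8:  E = -13.6057 × 5² / 8² = -5.31473 eV

Checking against the measurement of -9.4 eV (2 sig figs), only n = 6 agrees:
E_6 = -9.44840 eV, which rounds to -9.4 eV ✓

Therefore n = 6.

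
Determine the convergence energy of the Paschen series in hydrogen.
1.512 eV

The series limit corresponds to the transition from n = ∞ to n = 3.
This is the highest energy (shortest wavelength) transition in the Paschen series.

E_∞ = 0 eV
E_3 = -13.6057 / 3² = -1.512 eV

Energy at series limit:
ΔE = E_∞ - E_3 = 0 - (-1.512) = 1.512 eV

This energy equals the ionization energy from the n = 3 state of hydrogen.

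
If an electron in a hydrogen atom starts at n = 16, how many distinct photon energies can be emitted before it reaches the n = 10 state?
21

The electron can occupy levels n = 10, 11, ..., 16 during de-excitation — that is m = 16 - 10 + 1 = 7 distinct levels.

The number of distinct spectral lines equals the number of ways to choose 2 of these m levels (each pair gives one possible emission transition):

Number of lines = m(m-1)/2 = 7×6/2 = 21

These correspond to all possible transitions between the 7 levels:
16 → 15, 16 → 14, 16 → 13, 16 → 12, 16 → 11, 16 → 10, 15 → 14, 15 → 13...

Each transition produces a photon with a unique energy (and thus wavelength). This count does not depend on Z.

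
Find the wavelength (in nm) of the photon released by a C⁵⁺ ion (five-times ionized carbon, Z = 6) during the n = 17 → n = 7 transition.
149.36 nm

First, find the transition energy using E_n = -13.6057 Z² / n² eV:
E_17 = -13.6057 × 6² / 17² = -1.694828 eV
E_7 = -13.6057 × 6² / 7² = -9.996024 eV

Photon energy: |ΔE| = |E_7 - E_17| = 8.301196 eV

Convert to wavelength using E = hc/λ with hc = 1239.84 eV·nm:
λ = hc/E = 1239.84 eV·nm / 8.301196 eV
λ = 149.36 nm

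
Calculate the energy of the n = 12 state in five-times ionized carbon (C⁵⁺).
-3.401425 eV

For hydrogen-like ions, the energy levels scale with Z²:
E_n = -13.6057 Z² / n² eV

For C⁵⁺ (Z = 6) at n = 12:
E_12 = -13.6057 × 6² / 12²
E_12 = -13.6057 × 36 / 144
E_12 = -489.8052 / 144
E_12 = -3.401425 eV

The energy is 36 times more negative than hydrogen at the same n due to the stronger nuclear charge.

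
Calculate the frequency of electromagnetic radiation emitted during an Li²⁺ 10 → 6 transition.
5.26e+14 Hz

First, find the transition energy:
E_10 = -13.6057 × 3² / 10² = -1.224513 eV
E_6 = -13.6057 × 3² / 6² = -3.401425 eV
|ΔE| = |E_6 - E_10| = 2.176912 eV

Convert to Joules: E = 2.176912 eV × (1.602177 × 10⁻¹⁹ J/eV) = 3.4878e-19 J

Using E = hf:
f = E/h = 3.4878e-19 J / (6.62607 × 10⁻³⁴ J·s)
f = 5.26e+14 Hz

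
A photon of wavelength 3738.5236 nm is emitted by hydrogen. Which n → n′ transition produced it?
n = 8 → n = 5

First, find the photon energy from the wavelength (hc = 1239.84 eV·nm):
E = hc/λ = 1239.84 eV·nm / 3738.5236 nm = 0.33163894 eV

The energy levels of hydrogen satisfy E_n = -13.6057 / n² eV, so an emission n_i → n_f releases
ΔE = 13.6057 × (1/n_f² − 1/n_i²) eV.

Setting ΔE equal to the photon energy:
1/n_f² − 1/n_i² = 0.33163894 / 13.6057 = 0.024375000

Since 1/n_i² must be positive, we need 1/n_f² > 0.024375000, i.e. n_f ≤ 6. For each allowed n_f, solve n_i = (1/n_f² − 0.024375000)^(−1/2) and check whether it is a whole number:
  n_f = 1: 1/n_i² = 1.000000000 − 0.024375000 = 0.975625000 → n_i = 1.012  (not an integer) ✗
  n_f = 2: 1/n_i² = 0.250000000 − 0.024375000 = 0.225625000 → n_i = 2.105  (not an integer) ✗
  n_f = 3: 1/n_i² = 0.111111111 − 0.024375000 = 0.086736111 → n_i = 3.395  (not an integer) ✗
  n_f = 4: 1/n_i² = 0.062500000 − 0.024375000 = 0.038125000 → n_i = 5.121  (not an integer) ✗
  n_f = 5: 1/n_i² = 0.040000000 − 0.024375000 = 0.015625000 → n_i = 8.000  → integer, n_i = 8 ✓
  n_f = 6: 1/n_i² = 0.027777778 − 0.024375000 = 0.003402778 → n_i = 17.143  (not an integer) ✗

Only n_f = 5 gives an integer upper level, n_i = 8.

The transition is from n = 8 to n = 5 (emission).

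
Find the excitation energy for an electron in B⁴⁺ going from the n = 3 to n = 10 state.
34.392186 eV

The energy levels of a hydrogen-like atom are E_n = -13.6057 Z² eV / n².

Energy at n = 3: E_3 = -13.6057 × 5² / 3² = -37.793611111 eV
Energy at n = 10: E_10 = -13.6057 × 5² / 10² = -3.401425000 eV

The excitation energy is the difference:
ΔE = E_10 - E_3
ΔE = -3.401425000 - (-37.793611111)
ΔE = 34.392186 eV

Since this is positive, energy must be absorbed (photon absorption).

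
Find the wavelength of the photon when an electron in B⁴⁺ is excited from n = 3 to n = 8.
38.173725 nm

First, find the transition energy using E_n = -13.6057 Z² / n² eV:
E_3 = -13.6057 × 5² / 3² = -37.79361111 eV
E_8 = -13.6057 × 5² / 8² = -5.31472656 eV

Photon energy: |ΔE| = |E_8 - E_3| = 32.47888455 eV

Convert to wavelength using E = hc/λ with hc = 1239.84 eV·nm:
λ = hc/E = 1239.84 eV·nm / 32.47888455 eV
λ = 38.173725 nm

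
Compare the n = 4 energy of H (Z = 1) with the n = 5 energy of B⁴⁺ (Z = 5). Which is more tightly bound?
B⁴⁺ at n = 5 (E = -13.605700 eV)

Using E_n = -13.6057 Z² / n² eV:

H (Z = 1) at n = 4:
E = -13.6057 × 1² / 4² = -13.6057 × 1 / 16 = -0.850356250 eV

B⁴⁺ (Z = 5) at n = 5:
E = -13.6057 × 5² / 5² = -13.6057 × 25 / 25 = -13.605700000 eV

Since -13.605700000 eV < -0.850356250 eV,
B⁴⁺ at n = 5 is more tightly bound (requires more energy to ionize).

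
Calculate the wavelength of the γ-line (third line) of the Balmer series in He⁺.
108.48394 nm

The lines of a series are numbered from the longest wavelength (smallest ΔE) outward; the third line is the transition from n = n_f + 3 to n_f.
The Balmer series has all transitions ending at n_f = 2.

For He⁺ (Z = 2), the third line (γ-line) is the jump from n = 5 to n = 2:
E_5 = -13.6057 × 2² / 5² = -2.17691200 eV
E_2 = -13.6057 × 2² / 2² = -13.60570000 eV
ΔE = E_5 - E_2 = 11.42878800 eV

λ = hc/E = 1239.84 eV·nm / 11.42878800 eV
λ = 108.48394 nm

This is the γ-line of the Balmer series in He⁺.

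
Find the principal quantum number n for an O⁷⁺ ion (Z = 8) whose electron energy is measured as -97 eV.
n = 3

The exact energy levels follow E_n = -13.6057 Z² / n² eV with Z = 8.

The measured value (-97 eV) is reported to only 2 significant figures, so we must test candidate n values and see which one matches to that precision.

Candidate energies:
  n = 1:  E = -13.6057 × 8² / 1² = -870.76480 eV
  n = 2:  E = -13.6057 × 8² / 2² = -217.69120 eV
  n = 3:  E = -13.6057 × 8² / 3² = -96.75164 eV  ← matches
  n = 4:  E = -13.6057 × 8² / 4² = -54.42280 eV
  n = 5:  E = -13.6057 × 8² / 5² = -34.83059 eV

Checking against the measurement of -97 eV (2 sig figs), only n = 3 agrees:
E_3 = -96.75164 eV, which rounds to -97 eV ✓

Therefore n = 3.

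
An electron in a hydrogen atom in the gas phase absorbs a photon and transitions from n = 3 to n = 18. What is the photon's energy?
1.470 eV

The energy levels of a hydrogen-like atom are E_n = -13.6057 eV / n².

Energy at n = 3: E_3 = -13.6057 / 3² = -1.511744 eV
Energy at n = 18: E_18 = -13.6057 / 18² = -0.041993 eV

The excitation energy is the difference:
ΔE = E_18 - E_3
ΔE = -0.041993 - (-1.511744)
ΔE = 1.470 eV

Since this is positive, energy must be absorbed (photon absorption).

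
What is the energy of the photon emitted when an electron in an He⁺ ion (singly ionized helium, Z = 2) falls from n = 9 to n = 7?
0.4388 eV

The energy levels are E_n = -13.6057 Z² eV / n².

Energy at n = 9: E_9 = -13.6057 × 2² / 9² = -0.6718864 eV
Energy at n = 7: E_7 = -13.6057 × 2² / 7² = -1.1106694 eV

For emission (electron falling to lower state), the photon energy is:
E_photon = E_9 - E_7 = |-0.6718864 - (-1.1106694)|
E_photon = 0.4388 eV

This energy is carried away by the emitted photon.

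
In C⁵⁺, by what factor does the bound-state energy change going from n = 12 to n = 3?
16.0000

Using E_n = -13.6057 Z² / n² eV with Z = 6:

E_3 = -13.6057 × 6² / 3² = -489.8052 / 9 = -54.4228000000 eV
E_12 = -13.6057 × 6² / 12² = -489.8052 / 144 = -3.4014250000 eV

The ratio is:
E_3/E_12 = (-54.4228000000) / (-3.4014250000)
E_3/E_12 = (-489.8052/9) / (-489.8052/144)
E_3/E_12 = 144/9
E_3/E_12 = 16.0000
(Note: the Z² factors cancel in the ratio.)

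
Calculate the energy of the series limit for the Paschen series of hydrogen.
1.51 eV

The series limit corresponds to the transition from n = ∞ to n = 3.
This is the highest energy (shortest wavelength) transition in the Paschen series.

E_∞ = 0 eV
E_3 = -13.6057 / 3² = -1.51 eV

Energy at series limit:
ΔE = E_∞ - E_3 = 0 - (-1.51) = 1.51 eV

This energy equals the ionization energy from the n = 3 state of hydrogen.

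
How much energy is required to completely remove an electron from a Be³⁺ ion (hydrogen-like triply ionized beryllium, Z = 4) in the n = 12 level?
1.5117 eV

The ionization energy is the energy needed to remove the electron completely (n → ∞).

For a hydrogen-like ion with Z = 4, E_n = -13.6057 Z² / n² eV.

At n = 12: E_12 = -13.6057 × 4² / 12² = -1.5117444 eV
At n = ∞: E_∞ = 0 eV

Ionization energy = E_∞ - E_12 = 0 - (-1.5117444) = 1.5117444 eV
Ionization energy ≈ 1.5117 eV

This is also called the binding energy of the electron in state n = 12.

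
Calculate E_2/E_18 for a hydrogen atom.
81.00000

Using E_n = -13.6057 Z² / n² eV with Z = 1:

E_2 = -13.6057 / 2² = -13.6057 / 4 = -3.40142500000 eV
E_18 = -13.6057 / 18² = -13.6057 / 324 = -0.04199290123 eV

The ratio is:
E_2/E_18 = (-3.40142500000) / (-0.04199290123)
E_2/E_18 = (-13.6057/4) / (-13.6057/324)
E_2/E_18 = 324/4
E_2/E_18 = 81.00000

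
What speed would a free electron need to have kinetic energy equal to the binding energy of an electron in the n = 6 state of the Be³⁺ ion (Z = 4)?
1.46e+06 m/s (or 0.486490% of c)

The binding energy at n = 6 for Be³⁺ is:
E_6 = -13.6057 × 4²/6² = -6.04697778 eV
|E_6| = 6.04697778 eV

Convert to Joules:
KE = 6.04697778 eV × (1.602177 × 10⁻¹⁹ J/eV) = 9.6883e-19 J

Using KE = ½mv²:
v = √(2·KE/m_e)
v = √(2 × 9.6883e-19 J / 9.10938 × 10⁻³¹ kg)
v = 1.46e+06 m/s

This is approximately 0.486490% the speed of light.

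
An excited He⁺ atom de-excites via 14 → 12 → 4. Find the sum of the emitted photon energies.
3.1238 eV

The energy levels of He⁺ are E_n = -13.6057 × 2² / n² eV.

First transition (14 → 12):
ΔE₁ = |E_12 - E_14|
ΔE₁ = |-0.3779361111 - (-0.2776673469)| = 0.1002688 eV

Second transition (12 → 4):
ΔE₂ = |E_4 - E_12|
ΔE₂ = |-3.4014250000 - (-0.3779361111)| = 3.0234889 eV

Total energy released:
E_total = ΔE₁ + ΔE₂ = 0.1002688 + 3.0234889 = 3.1238 eV

Note: This equals the direct transition 14 → 4: 3.1238 eV ✓
Energy is conserved regardless of the path taken.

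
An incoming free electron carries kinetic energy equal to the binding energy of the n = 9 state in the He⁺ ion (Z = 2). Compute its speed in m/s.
4.86154e+05 m/s (or 0.162% of c)

The binding energy at n = 9 for He⁺ is:
E_9 = -13.6057 × 2²/9² = -0.671886420 eV
|E_9| = 0.671886420 eV

Convert to Joules:
KE = 0.671886420 eV × (1.602177 × 10⁻¹⁹ J/eV) = 1.0764810e-19 J

Using KE = ½mv²:
v = √(2·KE/m_e)
v = √(2 × 1.0764810e-19 J / 9.10938 × 10⁻³¹ kg)
v = 4.86154e+05 m/s

This is approximately 0.162% the speed of light.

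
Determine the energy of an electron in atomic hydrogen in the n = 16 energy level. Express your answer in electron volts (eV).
-0.053147 eV

The energy levels of a hydrogen-like atom are given by:
E_n = -13.6057 eV / n²

For n = 16:
E_16 = -13.6057 eV / 16²
E_16 = -13.6057 eV / 256
E_16 = -0.053147 eV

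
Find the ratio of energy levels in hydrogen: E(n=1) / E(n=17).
289.00000

Using E_n = -13.6057 Z² / n² eV with Z = 1:

E_1 = -13.6057 / 1² = -13.6057 / 1 = -13.60570000000 eV
E_17 = -13.6057 / 17² = -13.6057 / 289 = -0.04707854671 eV

The ratio is:
E_1/E_17 = (-13.60570000000) / (-0.04707854671)
E_1/E_17 = (-13.6057/1) / (-13.6057/289)
E_1/E_17 = 289/1
E_1/E_17 = 289.00000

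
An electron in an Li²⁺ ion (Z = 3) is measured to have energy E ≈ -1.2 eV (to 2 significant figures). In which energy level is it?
n = 10

The exact energy levels follow E_n = -13.6057 Z² / n² eV with Z = 3.

The measured value (-1.2 eV) is reported to only 2 significant figures, so we must test candidate n values and see which one matches to that precision.

Candidate energies:
  n = 8:  E = -13.6057 × 3² / 8² = -1.91330 eV
  n = 9:  E = -13.6057 × 3² / 9² = -1.51174 eV
  n = 10:  E = -13.6057 × 3² / 10² = -1.22451 eV  ← matches
  n = 11:  E = -13.6057 × 3² / 11² = -1.01199 eV
  n = 12:  E = -13.6057 × 3² / 12² = -0.85036 eV

Checking against the measurement of -1.2 eV (2 sig figs), only n = 10 agrees:
E_10 = -1.22451 eV, which rounds to -1.2 eV ✓

Therefore n = 10.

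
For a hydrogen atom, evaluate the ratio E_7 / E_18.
6.612245

Using E_n = -13.6057 Z² / n² eV with Z = 1:

E_7 = -13.6057 / 7² = -13.6057 / 49 = -0.277667346939 eV
E_18 = -13.6057 / 18² = -13.6057 / 324 = -0.041992901235 eV

The ratio is:
E_7/E_18 = (-0.277667346939) / (-0.041992901235)
E_7/E_18 = (-13.6057/49) / (-13.6057/324)
E_7/E_18 = 324/49
E_7/E_18 = 6.612245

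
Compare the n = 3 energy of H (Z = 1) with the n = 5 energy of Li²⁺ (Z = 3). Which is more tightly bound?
Li²⁺ at n = 5 (E = -4.898052 eV)

Using E_n = -13.6057 Z² / n² eV:

H (Z = 1) at n = 3:
E = -13.6057 × 1² / 3² = -13.6057 × 1 / 9 = -1.511744444 eV

Li²⁺ (Z = 3) at n = 5:
E = -13.6057 × 3² / 5² = -13.6057 × 9 / 25 = -4.898052000 eV

Since -4.898052000 eV < -1.511744444 eV,
Li²⁺ at n = 5 is more tightly bound (requires more energy to ionize).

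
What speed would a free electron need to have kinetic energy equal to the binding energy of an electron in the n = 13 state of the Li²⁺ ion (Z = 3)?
5.0485e+05 m/s (or 0.1684% of c)

The binding energy at n = 13 for Li²⁺ is:
E_13 = -13.6057 × 3²/13² = -0.72456391 eV
|E_13| = 0.72456391 eV

Convert to Joules:
KE = 0.72456391 eV × (1.602177 × 10⁻¹⁹ J/eV) = 1.160880e-19 J

Using KE = ½mv²:
v = √(2·KE/m_e)
v = √(2 × 1.160880e-19 J / 9.10938 × 10⁻³¹ kg)
v = 5.0485e+05 m/s

This is approximately 0.1684% the speed of light.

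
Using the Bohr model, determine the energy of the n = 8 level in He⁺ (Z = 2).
-0.850 eV

For hydrogen-like ions, the energy levels scale with Z²:
E_n = -13.6057 Z² / n² eV

For He⁺ (Z = 2) at n = 8:
E_8 = -13.6057 × 2² / 8²
E_8 = -13.6057 × 4 / 64
E_8 = -54.4228 / 64
E_8 = -0.850 eV

The energy is 4 times more negative than hydrogen at the same n due to the stronger nuclear charge.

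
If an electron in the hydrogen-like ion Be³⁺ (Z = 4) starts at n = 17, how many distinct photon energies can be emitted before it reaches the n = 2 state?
120

The electron can occupy levels n = 2, 3, ..., 17 during de-excitation — that is m = 17 - 2 + 1 = 16 distinct levels.

The number of distinct spectral lines equals the number of ways to choose 2 of these m levels (each pair gives one possible emission transition):

Number of lines = m(m-1)/2 = 16×15/2 = 120

These correspond to all possible transitions between the 16 levels:
17 → 16, 17 → 15, 17 → 14, 17 → 13, 17 → 12, 17 → 11, 17 → 10, 17 → 9...

Each transition produces a photon with a unique energy (and thus wavelength). This count does not depend on Z.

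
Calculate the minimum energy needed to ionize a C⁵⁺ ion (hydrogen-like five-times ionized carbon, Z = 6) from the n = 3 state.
54.4228 eV

The ionization energy is the energy needed to remove the electron completely (n → ∞).

For a hydrogen-like ion with Z = 6, E_n = -13.6057 Z² / n² eV.

At n = 3: E_3 = -13.6057 × 6² / 3² = -54.4228000 eV
At n = ∞: E_∞ = 0 eV

Ionization energy = E_∞ - E_3 = 0 - (-54.4228000) = 54.4228000 eV
Ionization energy ≈ 54.4228 eV

This is also called the binding energy of the electron in state n = 3.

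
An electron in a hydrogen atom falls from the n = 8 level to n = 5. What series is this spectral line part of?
Pfund series

The spectral series in hydrogen are named based on the final (lower) energy level:
- Lyman series: n_final = 1 (ultraviolet)
- Balmer series: n_final = 2 (visible/near-UV)
- Paschen series: n_final = 3 (infrared)
- Brackett series: n_final = 4 (infrared)
- Pfund series: n_final = 5 (far infrared)

Since this transition ends at n = 5, it belongs to the Pfund series.

For reference, this 8 → 5 line has photon energy
ΔE = 13.6057 eV × (1/5² - 1/8²) = 0.331638938 eV,
corresponding to wavelength λ = hc/ΔE = 1239.84 eV·nm / 0.331638938 eV = 3738.524 nm in the far infrared region.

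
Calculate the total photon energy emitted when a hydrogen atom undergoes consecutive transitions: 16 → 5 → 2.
3.3483 eV

The energy levels of hydrogen are E_n = -13.6057 / n² eV.

First transition (16 → 5):
ΔE₁ = |E_5 - E_16|
ΔE₁ = |-0.5442280000 - (-0.0531472656)| = 0.4910807 eV

Second transition (5 → 2):
ΔE₂ = |E_2 - E_5|
ΔE₂ = |-3.4014250000 - (-0.5442280000)| = 2.8571970 eV

Total energy released:
E_total = ΔE₁ + ΔE₂ = 0.4910807 + 2.8571970 = 3.3483 eV

Note: This equals the direct transition 16 → 2: 3.3483 eV ✓
Energy is conserved regardless of the path taken.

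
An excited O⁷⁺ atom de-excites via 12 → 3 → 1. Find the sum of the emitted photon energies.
864.72 eV

The energy levels of O⁷⁺ are E_n = -13.6057 × 8² / n² eV.

First transition (12 → 3):
ΔE₁ = |E_3 - E_12|
ΔE₁ = |-96.75164444 - (-6.04697778)| = 90.70467 eV

Second transition (3 → 1):
ΔE₂ = |E_1 - E_3|
ΔE₂ = |-870.76480000 - (-96.75164444)| = 774.01316 eV

Total energy released:
E_total = ΔE₁ + ΔE₂ = 90.70467 + 774.01316 = 864.72 eV

Note: This equals the direct transition 12 → 1: 864.72 eV ✓
Energy is conserved regardless of the path taken.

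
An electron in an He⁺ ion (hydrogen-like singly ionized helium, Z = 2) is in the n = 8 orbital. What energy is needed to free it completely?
0.850 eV

The ionization energy is the energy needed to remove the electron completely (n → ∞).

For a hydrogen-like ion with Z = 2, E_n = -13.6057 Z² / n² eV.

At n = 8: E_8 = -13.6057 × 2² / 8² = -0.850356 eV
At n = ∞: E_∞ = 0 eV

Ionization energy = E_∞ - E_8 = 0 - (-0.850356) = 0.850356 eV
Ionization energy ≈ 0.850 eV

This is also called the binding energy of the electron in state n = 8.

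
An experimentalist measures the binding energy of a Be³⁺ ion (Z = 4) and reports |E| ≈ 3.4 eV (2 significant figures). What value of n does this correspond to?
n = 8

The exact energy levels follow E_n = -13.6057 Z² / n² eV with Z = 4.

The measured value (-3.4 eV) is reported to only 2 significant figures, so we must test candidate n values and see which one matches to that precision.

Candidate energies:
  n = 6:  E = -13.6057 × 4² / 6² = -6.04698 eV
  n = 7:  E = -13.6057 × 4² / 7² = -4.44268 eV
  n = 8:  E = -13.6057 × 4² / 8² = -3.40143 eV  ← matches
  n = 9:  E = -13.6057 × 4² / 9² = -2.68755 eV
  n = 10:  E = -13.6057 × 4² / 10² = -2.17691 eV

Checking against the measurement of -3.4 eV (2 sig figs), only n = 8 agrees:
E_8 = -3.40143 eV, which rounds to -3.4 eV ✓

Therefore n = 8.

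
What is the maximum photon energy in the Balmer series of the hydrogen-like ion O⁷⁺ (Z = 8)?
217.691200 eV

The series limit corresponds to the transition from n = ∞ to n = 2.
This is the highest energy (shortest wavelength) transition in the Balmer series.

E_∞ = 0 eV
E_2 = -13.6057 × 8² / 2² = -217.691200 eV

Energy at series limit:
ΔE = E_∞ - E_2 = 0 - (-217.691200) = 217.691200 eV

This energy equals the ionization energy from the n = 2 state of O⁷⁺.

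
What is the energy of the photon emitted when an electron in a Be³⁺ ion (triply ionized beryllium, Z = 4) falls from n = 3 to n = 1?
193.503289 eV

The energy levels are E_n = -13.6057 Z² eV / n².

Energy at n = 3: E_3 = -13.6057 × 4² / 3² = -24.187911111 eV
Energy at n = 1: E_1 = -13.6057 × 4² / 1² = -217.691200000 eV

For emission (electron falling to lower state), the photon energy is:
E_photon = E_3 - E_1 = |-24.187911111 - (-217.691200000)|
E_photon = 193.503289 eV

This energy is carried away by the emitted photon.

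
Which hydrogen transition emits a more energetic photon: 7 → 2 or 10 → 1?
10 → 1

Calculate the energy for each transition:

Transition 7 → 2:
ΔE₁ = |E_2 - E_7| = |-13.6057/2² - (-13.6057/7²)|
ΔE₁ = |-3.40142500 - (-0.27766735)| = 3.12376 eV

Transition 10 → 1:
ΔE₂ = |E_1 - E_10| = |-13.6057/1² - (-13.6057/10²)|
ΔE₂ = |-13.60570000 - (-0.13605700)| = 13.46964 eV

Since 13.46964 eV > 3.12376 eV, the transition 10 → 1 emits the more energetic photon.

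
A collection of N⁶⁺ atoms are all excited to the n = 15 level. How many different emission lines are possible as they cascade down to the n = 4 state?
66

The electron can occupy levels n = 4, 5, ..., 15 during de-excitation — that is m = 15 - 4 + 1 = 12 distinct levels.

The number of distinct spectral lines equals the number of ways to choose 2 of these m levels (each pair gives one possible emission transition):

Number of lines = m(m-1)/2 = 12×11/2 = 66

These correspond to all possible transitions between the 12 levels:
15 → 14, 15 → 13, 15 → 12, 15 → 11, 15 → 10, 15 → 9, 15 → 8, 15 → 7...

Each transition produces a photon with a unique energy (and thus wavelength). This count does not depend on Z.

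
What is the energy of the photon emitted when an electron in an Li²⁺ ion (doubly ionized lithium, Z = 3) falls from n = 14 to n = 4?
7.02845 eV

The energy levels are E_n = -13.6057 Z² eV / n².

Energy at n = 14: E_14 = -13.6057 × 3² / 14² = -0.62475153 eV
Energy at n = 4: E_4 = -13.6057 × 3² / 4² = -7.65320625 eV

For emission (electron falling to lower state), the photon energy is:
E_photon = E_14 - E_4 = |-0.62475153 - (-7.65320625)|
E_photon = 7.02845 eV

This energy is carried away by the emitted photon.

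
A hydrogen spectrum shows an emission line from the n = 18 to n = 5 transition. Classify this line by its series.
Pfund series

The spectral series in hydrogen are named based on the final (lower) energy level:
- Lyman series: n_final = 1 (ultraviolet)
- Balmer series: n_final = 2 (visible/near-UV)
- Paschen series: n_final = 3 (infrared)
- Brackett series: n_final = 4 (infrared)
- Pfund series: n_final = 5 (far infrared)

Since this transition ends at n = 5, it belongs to the Pfund series.

For reference, this 18 → 5 line has photon energy
ΔE = 13.6057 eV × (1/5² - 1/18²) = 0.50223509877 eV,
corresponding to wavelength λ = hc/ΔE = 1239.84 eV·nm / 0.50223509877 eV = 2468.64467 nm in the far infrared region.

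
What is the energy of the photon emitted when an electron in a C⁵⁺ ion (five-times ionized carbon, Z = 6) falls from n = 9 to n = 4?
24.5658 eV

The energy levels are E_n = -13.6057 Z² eV / n².

Energy at n = 9: E_9 = -13.6057 × 6² / 9² = -6.0469778 eV
Energy at n = 4: E_4 = -13.6057 × 6² / 4² = -30.6128250 eV

For emission (electron falling to lower state), the photon energy is:
E_photon = E_9 - E_4 = |-6.0469778 - (-30.6128250)|
E_photon = 24.5658 eV

This energy is carried away by the emitted photon.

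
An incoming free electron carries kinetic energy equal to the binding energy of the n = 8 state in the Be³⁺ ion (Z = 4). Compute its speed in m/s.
1.0938e+06 m/s (or 0.36487% of c)

The binding energy at n = 8 for Be³⁺ is:
E_8 = -13.6057 × 4²/8² = -3.4014250 eV
|E_8| = 3.4014250 eV

Convert to Joules:
KE = 3.4014250 eV × (1.602177 × 10⁻¹⁹ J/eV) = 5.449685e-19 J

Using KE = ½mv²:
v = √(2·KE/m_e)
v = √(2 × 5.449685e-19 J / 9.10938 × 10⁻³¹ kg)
v = 1.0938e+06 m/s

This is approximately 0.36487% the speed of light.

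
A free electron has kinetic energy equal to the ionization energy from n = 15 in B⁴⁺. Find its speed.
7.29e+05 m/s (or 0.243% of c)

The binding energy at n = 15 for B⁴⁺ is:
E_15 = -13.6057 × 5²/15² = -1.51174 eV
|E_15| = 1.51174 eV

Convert to Joules:
KE = 1.51174 eV × (1.602177 × 10⁻¹⁹ J/eV) = 2.4221e-19 J

Using KE = ½mv²:
v = √(2·KE/m_e)
v = √(2 × 2.4221e-19 J / 9.10938 × 10⁻³¹ kg)
v = 7.29e+05 m/s

This is approximately 0.243% the speed of light.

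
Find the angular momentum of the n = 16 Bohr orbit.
1.6873e-33 J·s (or 16ℏ)

In the Bohr model, angular momentum is quantized:
L = nℏ

where ℏ = h/(2π) = 1.054572e-34 J·s

For n = 16:
L = 16 × 1.054572e-34 J·s
L = 1.6873e-33 J·s

This can also be written as L = 16ℏ.
The angular momentum is an integer multiple of the reduced Planck constant.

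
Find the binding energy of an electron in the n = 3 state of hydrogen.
1.51 eV

The ionization energy is the energy needed to remove the electron completely (n → ∞).

For hydrogen, E_n = -13.6057 eV / n².

At n = 3: E_3 = -13.6057 / 3² = -1.51174 eV
At n = ∞: E_∞ = 0 eV

Ionization energy = E_∞ - E_3 = 0 - (-1.51174) = 1.51174 eV
Ionization energy ≈ 1.51 eV

This is also called the binding energy of the electron in state n = 3.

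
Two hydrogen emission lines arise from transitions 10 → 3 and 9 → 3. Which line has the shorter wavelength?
10 → 3

Calculate the energy for each transition:

Transition 10 → 3:
ΔE₁ = |E_3 - E_10| = |-13.6057/3² - (-13.6057/10²)|
ΔE₁ = |-1.51174444 - (-0.13605700)| = 1.37569 eV

Transition 9 → 3:
ΔE₂ = |E_3 - E_9| = |-13.6057/3² - (-13.6057/9²)|
ΔE₂ = |-1.51174444 - (-0.16797160)| = 1.34377 eV

Since 1.37569 eV > 1.34377 eV, the transition 10 → 3 emits the more energetic photon.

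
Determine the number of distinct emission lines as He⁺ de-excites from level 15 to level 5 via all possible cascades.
55

The electron can occupy levels n = 5, 6, ..., 15 during de-excitation — that is m = 15 - 5 + 1 = 11 distinct levels.

The number of distinct spectral lines equals the number of ways to choose 2 of these m levels (each pair gives one possible emission transition):

Number of lines = m(m-1)/2 = 11×10/2 = 55

These correspond to all possible transitions between the 11 levels:
15 → 14, 15 → 13, 15 → 12, 15 → 11, 15 → 10, 15 → 9, 15 → 8, 15 → 7...

Each transition produces a photon with a unique energy (and thus wavelength). This count does not depend on Z.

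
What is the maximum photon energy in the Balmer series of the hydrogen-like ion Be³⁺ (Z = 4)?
54.4228 eV

The series limit corresponds to the transition from n = ∞ to n = 2.
This is the highest energy (shortest wavelength) transition in the Balmer series.

E_∞ = 0 eV
E_2 = -13.6057 × 4² / 2² = -54.4228 eV

Energy at series limit:
ΔE = E_∞ - E_2 = 0 - (-54.4228) = 54.4228 eV

This energy equals the ionization energy from the n = 2 state of Be³⁺.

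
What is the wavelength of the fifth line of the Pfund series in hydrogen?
3037.5504 nm

The lines of a series are numbered from the longest wavelength (smallest ΔE) outward; the fifth line is the transition from n = n_f + 5 to n_f.
The Pfund series has all transitions ending at n_f = 5.

For H, the fifth line (ε-line) is the jump from n = 10 to n = 5:
E_10 = -13.6057 / 10² = -0.1360570000 eV
E_5 = -13.6057 / 5² = -0.5442280000 eV
ΔE = E_10 - E_5 = 0.4081710000 eV

λ = hc/E = 1239.84 eV·nm / 0.4081710000 eV
λ = 3037.5504 nm

This is the ε-line of the Pfund series in H.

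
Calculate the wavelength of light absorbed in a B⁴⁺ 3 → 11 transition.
35.4417 nm

First, find the transition energy using E_n = -13.6057 Z² / n² eV:
E_3 = -13.6057 × 5² / 3² = -37.793611 eV
E_11 = -13.6057 × 5² / 11² = -2.811095 eV

Photon energy: |ΔE| = |E_11 - E_3| = 34.982516 eV

Convert to wavelength using E = hc/λ with hc = 1239.84 eV·nm:
λ = hc/E = 1239.84 eV·nm / 34.982516 eV
λ = 35.4417 nm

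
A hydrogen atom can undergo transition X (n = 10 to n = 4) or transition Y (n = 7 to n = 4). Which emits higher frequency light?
10 → 4

Calculate the energy for each transition:

Transition 10 → 4:
ΔE₁ = |E_4 - E_10| = |-13.6057/4² - (-13.6057/10²)|
ΔE₁ = |-0.850356250000 - (-0.136057000000)| = 0.714299250 eV

Transition 7 → 4:
ΔE₂ = |E_4 - E_7| = |-13.6057/4² - (-13.6057/7²)|
ΔE₂ = |-0.850356250000 - (-0.277667346939)| = 0.572688903 eV

Since 0.714299250 eV > 0.572688903 eV, the transition 10 → 4 emits the more energetic photon.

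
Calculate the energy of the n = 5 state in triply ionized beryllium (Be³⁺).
-8.70765 eV

For hydrogen-like ions, the energy levels scale with Z²:
E_n = -13.6057 Z² / n² eV

For Be³⁺ (Z = 4) at n = 5:
E_5 = -13.6057 × 4² / 5²
E_5 = -13.6057 × 16 / 25
E_5 = -217.6912 / 25
E_5 = -8.70765 eV

The energy is 16 times more negative than hydrogen at the same n due to the stronger nuclear charge.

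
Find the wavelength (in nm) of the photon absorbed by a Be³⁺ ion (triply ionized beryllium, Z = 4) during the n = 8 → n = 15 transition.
509.40 nm

First, find the transition energy using E_n = -13.6057 Z² / n² eV:
E_8 = -13.6057 × 4² / 8² = -3.401425 eV
E_15 = -13.6057 × 4² / 15² = -0.967516 eV

Photon energy: |ΔE| = |E_15 - E_8| = 2.433909 eV

Convert to wavelength using E = hc/λ with hc = 1239.84 eV·nm:
λ = hc/E = 1239.84 eV·nm / 2.433909 eV
λ = 509.40 nm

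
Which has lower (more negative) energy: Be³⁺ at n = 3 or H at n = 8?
Be³⁺ at n = 3 (E = -24.1879 eV)

Using E_n = -13.6057 Z² / n² eV:

Be³⁺ (Z = 4) at n = 3:
E = -13.6057 × 4² / 3² = -13.6057 × 16 / 9 = -24.1879111 eV

H (Z = 1) at n = 8:
E = -13.6057 × 1² / 8² = -13.6057 × 1 / 64 = -0.2125891 eV

Since -24.1879111 eV < -0.2125891 eV,
Be³⁺ at n = 3 is more tightly bound (requires more energy to ionize).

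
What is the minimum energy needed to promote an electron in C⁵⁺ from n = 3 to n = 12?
51.021375 eV

The energy levels of a hydrogen-like atom are E_n = -13.6057 Z² eV / n².

Energy at n = 3: E_3 = -13.6057 × 6² / 3² = -54.422800000 eV
Energy at n = 12: E_12 = -13.6057 × 6² / 12² = -3.401425000 eV

The excitation energy is the difference:
ΔE = E_12 - E_3
ΔE = -3.401425000 - (-54.422800000)
ΔE = 51.021375 eV

Since this is positive, energy must be absorbed (photon absorption).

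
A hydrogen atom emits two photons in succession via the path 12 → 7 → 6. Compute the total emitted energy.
0.283452 eV

The energy levels of hydrogen are E_n = -13.6057 / n² eV.

First transition (12 → 7):
ΔE₁ = |E_7 - E_12|
ΔE₁ = |-0.277667346939 - (-0.094484027778)| = 0.183183319 eV

Second transition (7 → 6):
ΔE₂ = |E_6 - E_7|
ΔE₂ = |-0.377936111111 - (-0.277667346939)| = 0.100268764 eV

Total energy released:
E_total = ΔE₁ + ΔE₂ = 0.183183319 + 0.100268764 = 0.283452 eV

Note: This equals the direct transition 12 → 6: 0.283452 eV ✓
Energy is conserved regardless of the path taken.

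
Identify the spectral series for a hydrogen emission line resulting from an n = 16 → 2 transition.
Balmer series

The spectral series in hydrogen are named based on the final (lower) energy level:
- Lyman series: n_final = 1 (ultraviolet)
- Balmer series: n_final = 2 (visible/near-UV)
- Paschen series: n_final = 3 (infrared)
- Brackett series: n_final = 4 (infrared)
- Pfund series: n_final = 5 (far infrared)

Since this transition ends at n = 2, it belongs to the Balmer series.

For reference, this 16 → 2 line has photon energy
ΔE = 13.6057 eV × (1/2² - 1/16²) = 3.348278 eV,
corresponding to wavelength λ = hc/ΔE = 1239.84 eV·nm / 3.348278 eV = 370.29 nm in the visible/near-UV region.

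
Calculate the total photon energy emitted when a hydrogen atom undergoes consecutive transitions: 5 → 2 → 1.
13.061 eV

The energy levels of hydrogen are E_n = -13.6057 / n² eV.

First transition (5 → 2):
ΔE₁ = |E_2 - E_5|
ΔE₁ = |-3.401425000 - (-0.544228000)| = 2.857197 eV

Second transition (2 → 1):
ΔE₂ = |E_1 - E_2|
ΔE₂ = |-13.605700000 - (-3.401425000)| = 10.204275 eV

Total energy released:
E_total = ΔE₁ + ΔE₂ = 2.857197 + 10.204275 = 13.061 eV

Note: This equals the direct transition 5 → 1: 13.061 eV ✓
Energy is conserved regardless of the path taken.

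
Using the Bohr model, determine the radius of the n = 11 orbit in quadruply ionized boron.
1.280609 nm (or 12.806088 Å)

The Bohr radius formula is:
r_n = n² a₀ / Z

where a₀ = 0.052917721 nm is the Bohr radius.

For B⁴⁺ (Z = 5) at n = 11:
r_11 = 11² × 0.052917721 nm / 5
r_11 = 121 × 0.052917721 nm / 5
r_11 = 6.4030442 nm / 5
r_11 = 1.280609 nm

The electron orbits at approximately 1.280609 nm from the nucleus.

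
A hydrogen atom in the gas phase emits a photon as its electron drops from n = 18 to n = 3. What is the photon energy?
1.46975 eV

The energy levels are E_n = -13.6057 eV / n².

Energy at n = 18: E_18 = -13.6057 / 18² = -0.04199290 eV
Energy at n = 3: E_3 = -13.6057 / 3² = -1.51174444 eV

For emission (electron falling to lower state), the photon energy is:
E_photon = E_18 - E_3 = |-0.04199290 - (-1.51174444)|
E_photon = 1.46975 eV

This energy is carried away by the emitted photon.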